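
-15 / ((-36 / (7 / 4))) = 35 / 48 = 0.73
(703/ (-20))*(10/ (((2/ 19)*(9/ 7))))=-2597.19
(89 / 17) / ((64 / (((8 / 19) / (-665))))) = -89 / 1718360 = -0.00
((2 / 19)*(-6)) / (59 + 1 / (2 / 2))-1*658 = -62511 / 95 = -658.01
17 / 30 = 0.57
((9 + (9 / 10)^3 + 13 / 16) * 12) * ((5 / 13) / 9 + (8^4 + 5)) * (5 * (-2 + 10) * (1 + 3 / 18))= 70812610582 / 2925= 24209439.52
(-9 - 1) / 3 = -10 / 3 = -3.33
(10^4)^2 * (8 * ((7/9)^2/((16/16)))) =39200000000/81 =483950617.28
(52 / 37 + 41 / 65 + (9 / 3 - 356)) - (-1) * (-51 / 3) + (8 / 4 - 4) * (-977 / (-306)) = -137747494 / 367965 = -374.35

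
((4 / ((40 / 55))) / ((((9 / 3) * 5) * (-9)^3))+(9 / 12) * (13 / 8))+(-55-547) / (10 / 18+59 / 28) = -52798223761 / 234796320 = -224.87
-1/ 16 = -0.06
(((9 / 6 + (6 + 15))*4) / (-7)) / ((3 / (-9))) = 270 / 7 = 38.57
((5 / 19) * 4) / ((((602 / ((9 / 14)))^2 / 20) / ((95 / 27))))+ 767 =3405057758 / 4439449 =767.00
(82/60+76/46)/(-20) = -2083/13800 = -0.15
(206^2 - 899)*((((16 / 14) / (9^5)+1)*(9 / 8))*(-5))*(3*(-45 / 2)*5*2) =2146170060875 / 13608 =157713849.27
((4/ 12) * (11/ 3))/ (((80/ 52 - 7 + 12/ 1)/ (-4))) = -572/ 765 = -0.75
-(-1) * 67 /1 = 67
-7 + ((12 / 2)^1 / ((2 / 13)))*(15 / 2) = 285.50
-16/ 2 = -8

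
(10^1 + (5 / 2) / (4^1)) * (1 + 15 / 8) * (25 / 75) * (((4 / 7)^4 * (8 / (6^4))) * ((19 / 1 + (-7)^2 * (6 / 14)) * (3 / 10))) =15640 / 194481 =0.08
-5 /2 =-2.50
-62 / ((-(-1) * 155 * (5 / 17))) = -1.36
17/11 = 1.55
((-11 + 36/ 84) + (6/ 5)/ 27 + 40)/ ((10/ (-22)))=-102124/ 1575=-64.84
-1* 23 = -23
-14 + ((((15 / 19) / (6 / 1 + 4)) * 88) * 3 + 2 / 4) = 279 / 38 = 7.34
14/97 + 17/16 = 1873/1552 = 1.21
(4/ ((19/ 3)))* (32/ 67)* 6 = 2304/ 1273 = 1.81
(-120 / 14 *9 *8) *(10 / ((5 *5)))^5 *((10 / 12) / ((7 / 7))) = -4608 / 875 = -5.27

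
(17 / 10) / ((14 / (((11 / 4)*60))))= 561 / 28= 20.04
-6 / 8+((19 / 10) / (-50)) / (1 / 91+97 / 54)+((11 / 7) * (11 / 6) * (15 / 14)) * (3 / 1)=923556783 / 108792250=8.49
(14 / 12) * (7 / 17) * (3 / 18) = 49 / 612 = 0.08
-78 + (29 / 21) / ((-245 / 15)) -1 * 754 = -832.08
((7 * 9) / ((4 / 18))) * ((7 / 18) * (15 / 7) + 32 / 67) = 99603 / 268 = 371.65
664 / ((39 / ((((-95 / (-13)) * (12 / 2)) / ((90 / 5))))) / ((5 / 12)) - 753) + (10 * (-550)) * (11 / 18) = -3423461450 / 1018269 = -3362.04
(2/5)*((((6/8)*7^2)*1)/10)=147/100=1.47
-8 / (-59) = 8 / 59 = 0.14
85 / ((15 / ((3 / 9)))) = 17 / 9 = 1.89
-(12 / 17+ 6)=-114 / 17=-6.71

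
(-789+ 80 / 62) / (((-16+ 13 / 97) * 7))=2368643 / 333963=7.09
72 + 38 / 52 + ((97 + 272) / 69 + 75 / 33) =528551 / 6578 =80.35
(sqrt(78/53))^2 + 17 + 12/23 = 23153/1219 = 18.99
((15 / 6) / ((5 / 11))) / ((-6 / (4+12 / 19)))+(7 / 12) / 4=-3739 / 912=-4.10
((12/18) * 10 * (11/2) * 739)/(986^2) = 0.03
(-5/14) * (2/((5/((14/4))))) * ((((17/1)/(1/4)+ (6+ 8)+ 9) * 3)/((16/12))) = -819/8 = -102.38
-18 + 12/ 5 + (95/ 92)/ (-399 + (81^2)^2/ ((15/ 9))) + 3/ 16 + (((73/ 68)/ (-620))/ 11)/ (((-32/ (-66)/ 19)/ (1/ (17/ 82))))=-32873251684360741/ 2128785878686080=-15.44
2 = 2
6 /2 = 3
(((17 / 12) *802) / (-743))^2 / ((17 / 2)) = 0.28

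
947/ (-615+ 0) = -1.54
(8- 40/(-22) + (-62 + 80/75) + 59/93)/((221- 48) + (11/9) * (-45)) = -258209/603570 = -0.43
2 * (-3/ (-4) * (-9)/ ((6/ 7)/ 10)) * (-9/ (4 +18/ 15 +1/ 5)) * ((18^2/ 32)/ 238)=6075/ 544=11.17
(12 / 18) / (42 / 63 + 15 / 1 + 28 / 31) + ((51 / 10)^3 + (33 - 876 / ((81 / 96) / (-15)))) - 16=72687542573 / 4623000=15723.02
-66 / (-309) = 22 / 103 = 0.21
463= 463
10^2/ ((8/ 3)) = 75/ 2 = 37.50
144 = 144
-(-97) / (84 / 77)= 1067 / 12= 88.92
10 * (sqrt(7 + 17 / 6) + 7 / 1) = 101.36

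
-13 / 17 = -0.76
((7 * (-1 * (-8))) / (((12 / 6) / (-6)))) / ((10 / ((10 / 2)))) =-84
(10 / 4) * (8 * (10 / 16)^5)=1.91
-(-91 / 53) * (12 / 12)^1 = 91 / 53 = 1.72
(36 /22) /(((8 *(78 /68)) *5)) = 51 /1430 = 0.04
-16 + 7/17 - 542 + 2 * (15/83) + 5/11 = -8641662/15521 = -556.77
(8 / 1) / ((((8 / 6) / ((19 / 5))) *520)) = 0.04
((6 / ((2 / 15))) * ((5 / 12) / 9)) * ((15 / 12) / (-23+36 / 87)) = -725 / 6288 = -0.12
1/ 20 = 0.05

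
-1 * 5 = -5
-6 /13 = -0.46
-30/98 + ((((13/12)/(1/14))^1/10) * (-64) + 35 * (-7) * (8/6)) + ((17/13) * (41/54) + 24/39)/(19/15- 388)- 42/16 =-567590994193/1330285320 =-426.67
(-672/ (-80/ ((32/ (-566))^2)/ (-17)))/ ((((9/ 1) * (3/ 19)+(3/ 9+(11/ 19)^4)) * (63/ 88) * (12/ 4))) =-99819630592/ 876761913705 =-0.11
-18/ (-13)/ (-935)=-18/ 12155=-0.00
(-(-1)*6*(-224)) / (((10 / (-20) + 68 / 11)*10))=-14784 / 625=-23.65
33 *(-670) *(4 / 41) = -2157.07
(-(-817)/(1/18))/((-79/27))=-397062/79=-5026.10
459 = 459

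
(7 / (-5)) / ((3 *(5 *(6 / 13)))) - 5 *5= -11341 / 450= -25.20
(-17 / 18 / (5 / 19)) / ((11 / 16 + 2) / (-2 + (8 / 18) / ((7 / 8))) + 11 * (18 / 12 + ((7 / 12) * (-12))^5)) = 242896 / 12511480545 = 0.00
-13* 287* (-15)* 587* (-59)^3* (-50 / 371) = 48192849831750 / 53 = 909299053429.25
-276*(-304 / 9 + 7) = 22172 / 3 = 7390.67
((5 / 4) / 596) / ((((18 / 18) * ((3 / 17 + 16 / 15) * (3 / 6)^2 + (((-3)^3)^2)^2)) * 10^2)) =51 / 1292295206608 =0.00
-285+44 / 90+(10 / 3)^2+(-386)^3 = -287563647 / 5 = -57512729.40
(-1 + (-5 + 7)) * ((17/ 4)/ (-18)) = -17/ 72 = -0.24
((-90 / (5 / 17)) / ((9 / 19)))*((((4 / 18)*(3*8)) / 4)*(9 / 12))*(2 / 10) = -646 / 5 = -129.20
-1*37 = -37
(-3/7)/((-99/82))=82/231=0.35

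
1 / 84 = 0.01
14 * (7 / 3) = 98 / 3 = 32.67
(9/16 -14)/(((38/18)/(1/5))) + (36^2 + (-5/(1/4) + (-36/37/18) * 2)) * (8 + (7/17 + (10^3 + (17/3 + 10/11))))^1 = 2723899425899/2103376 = 1295013.08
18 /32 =9 /16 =0.56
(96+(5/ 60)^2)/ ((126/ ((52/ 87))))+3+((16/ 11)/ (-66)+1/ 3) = 25694659/ 6821496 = 3.77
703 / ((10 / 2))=703 / 5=140.60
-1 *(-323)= 323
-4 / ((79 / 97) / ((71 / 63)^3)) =-138869468 / 19753713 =-7.03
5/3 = 1.67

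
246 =246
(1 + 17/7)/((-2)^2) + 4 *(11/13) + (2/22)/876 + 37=36163999/876876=41.24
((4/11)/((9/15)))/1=20/33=0.61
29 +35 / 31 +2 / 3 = 2864 / 93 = 30.80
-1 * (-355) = 355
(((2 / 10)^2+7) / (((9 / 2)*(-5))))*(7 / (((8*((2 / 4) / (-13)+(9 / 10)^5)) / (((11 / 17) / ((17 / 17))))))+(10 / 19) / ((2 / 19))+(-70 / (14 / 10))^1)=37768178272 / 2744961525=13.76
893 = 893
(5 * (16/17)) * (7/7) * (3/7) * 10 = 2400/119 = 20.17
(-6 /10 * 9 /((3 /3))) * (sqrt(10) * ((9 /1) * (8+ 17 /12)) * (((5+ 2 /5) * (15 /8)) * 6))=-2224179 * sqrt(10) /80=-87918.39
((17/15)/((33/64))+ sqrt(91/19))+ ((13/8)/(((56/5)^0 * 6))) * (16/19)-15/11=9992/9405+ sqrt(1729)/19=3.25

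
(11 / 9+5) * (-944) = -52864 / 9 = -5873.78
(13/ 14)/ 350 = 13/ 4900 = 0.00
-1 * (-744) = 744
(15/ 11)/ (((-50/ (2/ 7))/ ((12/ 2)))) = -18/ 385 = -0.05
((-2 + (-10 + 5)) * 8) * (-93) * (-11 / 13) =-57288 / 13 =-4406.77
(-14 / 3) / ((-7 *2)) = 1 / 3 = 0.33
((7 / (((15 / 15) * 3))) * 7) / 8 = 49 / 24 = 2.04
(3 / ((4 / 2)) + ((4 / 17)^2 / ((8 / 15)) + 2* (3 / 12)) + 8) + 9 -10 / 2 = 4076 / 289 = 14.10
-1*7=-7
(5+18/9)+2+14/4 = 25/2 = 12.50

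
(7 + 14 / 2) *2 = 28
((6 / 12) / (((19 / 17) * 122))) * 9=153 / 4636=0.03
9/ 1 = 9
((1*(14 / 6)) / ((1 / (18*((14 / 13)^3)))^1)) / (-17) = -115248 / 37349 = -3.09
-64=-64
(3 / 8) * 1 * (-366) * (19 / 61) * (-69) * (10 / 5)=11799 / 2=5899.50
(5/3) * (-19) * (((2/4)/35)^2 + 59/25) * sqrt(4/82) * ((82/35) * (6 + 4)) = -14649 * sqrt(82)/343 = -386.74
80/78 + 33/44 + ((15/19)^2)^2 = 43996417/20330076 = 2.16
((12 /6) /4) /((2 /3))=0.75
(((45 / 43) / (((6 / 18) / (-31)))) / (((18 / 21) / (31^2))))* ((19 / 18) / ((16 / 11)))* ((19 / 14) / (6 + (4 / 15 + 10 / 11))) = -97597550325 / 6516736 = -14976.45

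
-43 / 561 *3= -43 / 187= -0.23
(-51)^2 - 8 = 2593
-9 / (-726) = 0.01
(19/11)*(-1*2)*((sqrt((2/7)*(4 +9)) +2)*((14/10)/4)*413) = -54929/55 - 7847*sqrt(182)/110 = -1961.09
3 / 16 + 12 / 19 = 249 / 304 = 0.82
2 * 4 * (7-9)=-16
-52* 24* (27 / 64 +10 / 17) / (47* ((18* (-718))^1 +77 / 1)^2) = -42861 / 263742563582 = -0.00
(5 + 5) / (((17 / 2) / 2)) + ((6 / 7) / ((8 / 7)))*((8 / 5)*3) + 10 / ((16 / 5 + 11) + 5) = 26413 / 4080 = 6.47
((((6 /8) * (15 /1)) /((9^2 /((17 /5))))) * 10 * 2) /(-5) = -17 /9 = -1.89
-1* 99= -99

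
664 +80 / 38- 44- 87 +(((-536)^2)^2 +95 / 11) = 17250649361386 / 209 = 82538992159.74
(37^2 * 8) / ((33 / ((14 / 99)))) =46.93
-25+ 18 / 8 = -91 / 4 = -22.75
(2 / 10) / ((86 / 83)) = 83 / 430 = 0.19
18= 18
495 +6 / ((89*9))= 132167 / 267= 495.01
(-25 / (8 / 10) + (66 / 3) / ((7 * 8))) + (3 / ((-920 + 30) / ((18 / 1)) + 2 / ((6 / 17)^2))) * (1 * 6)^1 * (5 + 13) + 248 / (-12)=-61.23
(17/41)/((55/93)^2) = 147033/124025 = 1.19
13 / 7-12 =-10.14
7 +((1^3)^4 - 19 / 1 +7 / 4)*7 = -427 / 4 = -106.75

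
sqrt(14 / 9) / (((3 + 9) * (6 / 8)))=sqrt(14) / 27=0.14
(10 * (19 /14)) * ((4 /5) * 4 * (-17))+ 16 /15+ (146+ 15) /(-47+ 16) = -2416553 /3255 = -742.41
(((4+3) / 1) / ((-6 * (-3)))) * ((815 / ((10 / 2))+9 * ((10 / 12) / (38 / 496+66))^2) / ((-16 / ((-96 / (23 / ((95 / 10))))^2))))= -126411770701336 / 20293480543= -6229.18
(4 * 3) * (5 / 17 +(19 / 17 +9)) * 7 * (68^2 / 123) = 32878.83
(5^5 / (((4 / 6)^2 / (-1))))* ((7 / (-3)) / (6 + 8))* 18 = 84375 / 4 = 21093.75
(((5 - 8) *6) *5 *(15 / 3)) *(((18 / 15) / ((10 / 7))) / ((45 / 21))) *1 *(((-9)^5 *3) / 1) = 156243654 / 5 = 31248730.80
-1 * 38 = -38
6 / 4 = 3 / 2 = 1.50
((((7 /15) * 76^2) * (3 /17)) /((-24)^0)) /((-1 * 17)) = -40432 /1445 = -27.98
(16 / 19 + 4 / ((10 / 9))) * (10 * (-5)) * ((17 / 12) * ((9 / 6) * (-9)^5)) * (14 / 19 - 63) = -1252848833145 / 722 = -1735247691.34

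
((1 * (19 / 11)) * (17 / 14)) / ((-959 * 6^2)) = -323 / 5316696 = -0.00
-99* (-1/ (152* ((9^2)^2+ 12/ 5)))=165/ 1662728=0.00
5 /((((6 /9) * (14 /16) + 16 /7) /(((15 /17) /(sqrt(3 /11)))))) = 2100 * sqrt(33) /4097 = 2.94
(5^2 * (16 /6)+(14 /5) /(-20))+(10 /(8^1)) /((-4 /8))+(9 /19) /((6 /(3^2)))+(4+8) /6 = 190201 /2850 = 66.74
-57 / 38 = -3 / 2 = -1.50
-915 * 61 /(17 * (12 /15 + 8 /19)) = -5302425 /1972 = -2688.86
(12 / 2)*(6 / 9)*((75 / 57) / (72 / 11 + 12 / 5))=1375 / 2337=0.59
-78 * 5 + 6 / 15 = -1948 / 5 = -389.60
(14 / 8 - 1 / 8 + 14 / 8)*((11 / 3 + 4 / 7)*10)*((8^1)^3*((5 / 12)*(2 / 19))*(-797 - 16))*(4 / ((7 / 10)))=-13892544000 / 931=-14922174.01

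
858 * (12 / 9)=1144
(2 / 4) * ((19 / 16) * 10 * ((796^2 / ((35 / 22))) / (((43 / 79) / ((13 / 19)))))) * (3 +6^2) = 34895054766 / 301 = 115930414.50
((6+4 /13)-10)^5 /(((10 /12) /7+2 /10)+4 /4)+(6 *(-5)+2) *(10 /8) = -57108518915 /102848161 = -555.27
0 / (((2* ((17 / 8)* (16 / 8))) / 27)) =0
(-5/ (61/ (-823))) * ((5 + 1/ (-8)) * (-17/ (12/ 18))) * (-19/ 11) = 155509965/ 10736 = 14484.91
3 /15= 1 /5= 0.20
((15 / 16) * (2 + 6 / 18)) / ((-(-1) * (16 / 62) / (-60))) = -16275 / 32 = -508.59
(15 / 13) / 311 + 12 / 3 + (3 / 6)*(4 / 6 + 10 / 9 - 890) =-16014188 / 36387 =-440.11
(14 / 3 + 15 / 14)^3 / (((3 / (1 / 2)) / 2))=13997521 / 222264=62.98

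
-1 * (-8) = 8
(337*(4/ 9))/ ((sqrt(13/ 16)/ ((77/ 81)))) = 415184*sqrt(13)/ 9477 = 157.96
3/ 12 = 1/ 4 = 0.25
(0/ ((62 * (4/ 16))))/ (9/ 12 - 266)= 0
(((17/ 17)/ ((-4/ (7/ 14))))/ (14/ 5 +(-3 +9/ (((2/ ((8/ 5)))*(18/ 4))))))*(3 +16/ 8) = -25/ 56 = -0.45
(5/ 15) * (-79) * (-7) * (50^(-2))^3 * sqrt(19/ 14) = 79 * sqrt(266)/ 93750000000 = 0.00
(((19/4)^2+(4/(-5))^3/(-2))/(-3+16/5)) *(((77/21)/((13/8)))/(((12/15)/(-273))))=-3514049/40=-87851.22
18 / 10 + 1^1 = 14 / 5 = 2.80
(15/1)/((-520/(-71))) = 213/104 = 2.05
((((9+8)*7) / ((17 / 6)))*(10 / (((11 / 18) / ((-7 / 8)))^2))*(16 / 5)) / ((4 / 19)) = 1583631 / 121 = 13087.86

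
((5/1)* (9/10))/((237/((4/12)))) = 0.01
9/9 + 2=3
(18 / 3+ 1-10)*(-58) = 174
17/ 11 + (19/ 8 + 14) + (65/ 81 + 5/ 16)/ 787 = 17.92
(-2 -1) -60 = -63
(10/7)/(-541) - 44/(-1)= 166618/3787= 44.00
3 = 3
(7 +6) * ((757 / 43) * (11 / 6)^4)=144082081 / 55728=2585.45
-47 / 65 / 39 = -47 / 2535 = -0.02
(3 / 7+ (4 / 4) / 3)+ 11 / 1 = 247 / 21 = 11.76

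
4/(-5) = -4/5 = -0.80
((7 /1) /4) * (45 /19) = 315 /76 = 4.14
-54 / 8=-27 / 4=-6.75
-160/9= -17.78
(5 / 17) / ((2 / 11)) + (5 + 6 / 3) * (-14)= -3277 / 34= -96.38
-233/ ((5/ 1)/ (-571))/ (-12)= -133043/ 60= -2217.38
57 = 57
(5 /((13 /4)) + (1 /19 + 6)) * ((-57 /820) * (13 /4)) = -1125 /656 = -1.71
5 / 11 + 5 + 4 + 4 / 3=356 / 33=10.79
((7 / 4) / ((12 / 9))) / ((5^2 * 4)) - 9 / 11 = -0.81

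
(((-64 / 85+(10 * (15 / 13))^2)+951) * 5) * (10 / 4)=77813995 / 5746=13542.29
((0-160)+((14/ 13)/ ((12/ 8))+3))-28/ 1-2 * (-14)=-6095/ 39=-156.28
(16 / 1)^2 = 256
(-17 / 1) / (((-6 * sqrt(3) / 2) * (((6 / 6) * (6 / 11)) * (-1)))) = -187 * sqrt(3) / 54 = -6.00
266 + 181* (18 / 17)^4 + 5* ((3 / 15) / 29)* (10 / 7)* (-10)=8358748026 / 16954763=493.00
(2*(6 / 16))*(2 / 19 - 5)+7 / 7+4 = 1.33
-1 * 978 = -978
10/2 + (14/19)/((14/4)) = 99/19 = 5.21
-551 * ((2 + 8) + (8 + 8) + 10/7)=-15113.14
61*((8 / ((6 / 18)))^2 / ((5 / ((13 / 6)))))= 76128 / 5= 15225.60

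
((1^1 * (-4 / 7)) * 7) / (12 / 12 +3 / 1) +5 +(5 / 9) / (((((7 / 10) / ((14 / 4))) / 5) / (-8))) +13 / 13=-955 / 9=-106.11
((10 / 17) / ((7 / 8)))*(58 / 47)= 4640 / 5593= 0.83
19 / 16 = 1.19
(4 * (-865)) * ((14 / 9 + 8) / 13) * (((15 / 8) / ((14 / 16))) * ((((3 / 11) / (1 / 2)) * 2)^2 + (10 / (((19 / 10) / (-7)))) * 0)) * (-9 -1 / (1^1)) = 714144000 / 11011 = 64857.32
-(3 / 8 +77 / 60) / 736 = -199 / 88320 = -0.00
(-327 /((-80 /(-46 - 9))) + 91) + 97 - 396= -6925 /16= -432.81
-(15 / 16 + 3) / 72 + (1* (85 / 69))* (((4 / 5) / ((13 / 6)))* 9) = 154579 / 38272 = 4.04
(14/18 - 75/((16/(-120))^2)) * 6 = -151847/6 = -25307.83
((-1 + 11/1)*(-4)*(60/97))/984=-100/3977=-0.03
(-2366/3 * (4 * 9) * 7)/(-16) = 24843/2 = 12421.50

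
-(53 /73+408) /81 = -29837 /5913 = -5.05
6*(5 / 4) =15 / 2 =7.50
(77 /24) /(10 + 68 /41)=0.28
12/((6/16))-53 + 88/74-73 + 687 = 21985/37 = 594.19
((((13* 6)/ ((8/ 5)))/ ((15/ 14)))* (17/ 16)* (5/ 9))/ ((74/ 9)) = 7735/ 2368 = 3.27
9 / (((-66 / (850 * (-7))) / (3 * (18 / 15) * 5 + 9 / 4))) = 722925 / 44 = 16430.11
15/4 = 3.75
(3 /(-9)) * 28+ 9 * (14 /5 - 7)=-707 /15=-47.13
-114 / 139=-0.82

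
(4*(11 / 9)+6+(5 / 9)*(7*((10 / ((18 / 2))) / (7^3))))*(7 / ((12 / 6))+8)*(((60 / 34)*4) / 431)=19903280 / 9693621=2.05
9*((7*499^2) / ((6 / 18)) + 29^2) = 47068758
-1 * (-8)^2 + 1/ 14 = -895/ 14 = -63.93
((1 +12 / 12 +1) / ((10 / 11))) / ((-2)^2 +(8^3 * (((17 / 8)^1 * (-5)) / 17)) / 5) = -11 / 200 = -0.06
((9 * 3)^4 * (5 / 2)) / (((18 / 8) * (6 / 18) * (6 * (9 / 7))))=229635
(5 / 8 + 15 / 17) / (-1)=-205 / 136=-1.51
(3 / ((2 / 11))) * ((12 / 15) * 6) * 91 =36036 / 5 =7207.20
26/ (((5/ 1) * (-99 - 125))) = -13/ 560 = -0.02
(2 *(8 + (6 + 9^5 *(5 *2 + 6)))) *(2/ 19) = 3779192/ 19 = 198904.84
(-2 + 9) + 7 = 14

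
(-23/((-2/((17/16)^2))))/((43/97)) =644759/22016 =29.29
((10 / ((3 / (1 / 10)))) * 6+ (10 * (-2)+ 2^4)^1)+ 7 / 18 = -29 / 18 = -1.61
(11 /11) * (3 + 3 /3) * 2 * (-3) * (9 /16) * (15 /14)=-405 /28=-14.46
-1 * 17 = -17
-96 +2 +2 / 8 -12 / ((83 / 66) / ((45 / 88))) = -32745 / 332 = -98.63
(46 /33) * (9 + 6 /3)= 15.33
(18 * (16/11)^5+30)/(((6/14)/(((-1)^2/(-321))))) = -55313762/51697371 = -1.07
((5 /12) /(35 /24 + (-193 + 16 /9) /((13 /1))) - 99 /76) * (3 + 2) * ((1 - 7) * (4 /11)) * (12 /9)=50301480 /2592227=19.40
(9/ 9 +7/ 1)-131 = -123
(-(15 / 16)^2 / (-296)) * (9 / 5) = 405 / 75776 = 0.01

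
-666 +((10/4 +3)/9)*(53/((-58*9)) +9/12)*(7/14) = -25023497/37584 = -665.80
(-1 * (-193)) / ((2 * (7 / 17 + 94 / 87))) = 285447 / 4414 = 64.67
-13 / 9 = -1.44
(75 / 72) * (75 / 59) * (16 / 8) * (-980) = -153125 / 59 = -2595.34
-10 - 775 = -785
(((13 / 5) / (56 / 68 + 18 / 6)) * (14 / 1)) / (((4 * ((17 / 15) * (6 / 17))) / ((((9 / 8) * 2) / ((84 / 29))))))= 1479 / 320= 4.62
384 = 384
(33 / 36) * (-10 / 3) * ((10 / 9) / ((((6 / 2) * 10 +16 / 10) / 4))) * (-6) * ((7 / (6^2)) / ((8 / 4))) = 9625 / 38394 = 0.25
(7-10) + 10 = 7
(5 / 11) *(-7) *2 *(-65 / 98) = 325 / 77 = 4.22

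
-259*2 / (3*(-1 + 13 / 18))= 621.60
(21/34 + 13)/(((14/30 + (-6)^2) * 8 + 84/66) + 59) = 76395/1974754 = 0.04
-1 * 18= -18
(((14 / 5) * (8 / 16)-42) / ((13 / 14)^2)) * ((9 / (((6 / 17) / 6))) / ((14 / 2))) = -869652 / 845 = -1029.17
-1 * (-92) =92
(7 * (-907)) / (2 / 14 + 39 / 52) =-177772 / 25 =-7110.88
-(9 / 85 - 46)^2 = -15217801 / 7225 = -2106.27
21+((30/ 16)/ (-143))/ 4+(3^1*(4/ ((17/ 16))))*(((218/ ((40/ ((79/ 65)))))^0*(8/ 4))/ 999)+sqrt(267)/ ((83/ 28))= 28*sqrt(267)/ 83+544500269/ 25904736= 26.53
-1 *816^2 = -665856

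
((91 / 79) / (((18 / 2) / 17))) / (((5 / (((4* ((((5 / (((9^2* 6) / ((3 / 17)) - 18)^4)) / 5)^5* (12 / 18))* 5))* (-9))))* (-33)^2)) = -1547 / 17824120097106983270032811602246432779801938473280815622054568582967197696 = -0.00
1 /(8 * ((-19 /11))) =-11 /152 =-0.07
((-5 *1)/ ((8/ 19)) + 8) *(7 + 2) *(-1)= 279/ 8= 34.88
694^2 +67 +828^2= 1167287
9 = 9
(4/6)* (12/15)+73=1103/15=73.53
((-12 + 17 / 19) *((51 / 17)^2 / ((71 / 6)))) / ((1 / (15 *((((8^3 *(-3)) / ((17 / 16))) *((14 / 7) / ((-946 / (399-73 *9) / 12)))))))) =302420459520 / 252263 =1198830.03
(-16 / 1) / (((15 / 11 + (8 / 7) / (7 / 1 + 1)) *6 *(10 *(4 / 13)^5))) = -28589561 / 445440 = -64.18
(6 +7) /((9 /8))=104 /9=11.56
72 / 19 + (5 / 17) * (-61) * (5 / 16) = -1.82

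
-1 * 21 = -21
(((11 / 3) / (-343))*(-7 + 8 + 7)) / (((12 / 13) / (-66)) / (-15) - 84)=31460 / 30900527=0.00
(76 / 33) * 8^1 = 608 / 33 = 18.42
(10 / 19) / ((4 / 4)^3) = 10 / 19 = 0.53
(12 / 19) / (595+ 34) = 12 / 11951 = 0.00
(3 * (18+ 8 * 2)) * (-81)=-8262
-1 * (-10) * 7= 70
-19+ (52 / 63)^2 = -72707 / 3969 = -18.32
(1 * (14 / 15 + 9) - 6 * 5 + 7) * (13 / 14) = -182 / 15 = -12.13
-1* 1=-1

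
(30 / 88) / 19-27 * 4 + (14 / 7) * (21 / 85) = -7638093 / 71060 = -107.49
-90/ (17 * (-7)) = 0.76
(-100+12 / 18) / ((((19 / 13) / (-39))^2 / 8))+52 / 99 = -20222540156 / 35739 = -565839.56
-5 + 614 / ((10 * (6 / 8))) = 1153 / 15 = 76.87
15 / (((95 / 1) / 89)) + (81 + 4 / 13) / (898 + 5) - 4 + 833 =26865055 / 31863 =843.14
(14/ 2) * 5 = 35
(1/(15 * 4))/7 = 1/420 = 0.00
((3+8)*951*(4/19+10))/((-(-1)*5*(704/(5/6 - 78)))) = -14236787/6080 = -2341.58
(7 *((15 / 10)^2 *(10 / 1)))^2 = 99225 / 4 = 24806.25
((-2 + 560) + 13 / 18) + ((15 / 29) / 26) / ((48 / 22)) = 558.73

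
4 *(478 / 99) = 1912 / 99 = 19.31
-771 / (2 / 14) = -5397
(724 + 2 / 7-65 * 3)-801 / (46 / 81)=-283737 / 322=-881.17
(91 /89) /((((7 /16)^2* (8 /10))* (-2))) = -2080 /623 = -3.34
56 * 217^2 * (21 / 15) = 18458888 / 5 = 3691777.60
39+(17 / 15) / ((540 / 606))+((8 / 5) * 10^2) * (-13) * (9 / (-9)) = 2862367 / 1350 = 2120.27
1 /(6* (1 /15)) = 5 /2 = 2.50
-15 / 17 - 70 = -1205 / 17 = -70.88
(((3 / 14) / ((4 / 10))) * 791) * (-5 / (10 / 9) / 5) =-3051 / 8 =-381.38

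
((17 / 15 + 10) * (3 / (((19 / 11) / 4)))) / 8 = 9.67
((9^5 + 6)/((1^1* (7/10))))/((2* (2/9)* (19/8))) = 79924.06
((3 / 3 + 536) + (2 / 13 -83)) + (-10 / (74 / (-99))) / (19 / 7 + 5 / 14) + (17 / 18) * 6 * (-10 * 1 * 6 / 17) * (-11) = 14033614 / 20683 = 678.51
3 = 3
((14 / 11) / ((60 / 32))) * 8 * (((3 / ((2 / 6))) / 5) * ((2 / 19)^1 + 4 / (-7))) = -23808 / 5225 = -4.56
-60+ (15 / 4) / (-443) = -106335 / 1772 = -60.01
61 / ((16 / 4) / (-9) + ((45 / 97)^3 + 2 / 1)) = 501057477 / 13597547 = 36.85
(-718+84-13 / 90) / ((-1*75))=8.46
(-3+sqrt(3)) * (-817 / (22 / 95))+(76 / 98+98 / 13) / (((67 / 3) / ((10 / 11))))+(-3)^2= 9946359957 / 938938 - 77615 * sqrt(3) / 22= 4482.61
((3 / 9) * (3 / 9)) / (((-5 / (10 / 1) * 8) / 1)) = -1 / 36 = -0.03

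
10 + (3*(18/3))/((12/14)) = 31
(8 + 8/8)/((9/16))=16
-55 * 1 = -55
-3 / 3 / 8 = -1 / 8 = -0.12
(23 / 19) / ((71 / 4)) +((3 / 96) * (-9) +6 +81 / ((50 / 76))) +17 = 157462779 / 1079200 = 145.91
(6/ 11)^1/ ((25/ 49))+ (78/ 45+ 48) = 41912/ 825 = 50.80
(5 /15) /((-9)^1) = -1 /27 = -0.04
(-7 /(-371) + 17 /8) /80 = 909 /33920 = 0.03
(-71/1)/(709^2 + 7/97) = -6887/48760064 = -0.00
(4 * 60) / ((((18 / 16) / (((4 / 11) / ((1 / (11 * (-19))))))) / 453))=-7344640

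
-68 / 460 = -17 / 115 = -0.15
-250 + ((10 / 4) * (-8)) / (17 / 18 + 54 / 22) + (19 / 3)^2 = -215.77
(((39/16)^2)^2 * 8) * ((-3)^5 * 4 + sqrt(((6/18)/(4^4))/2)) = -562166163/2048 + 771147 * sqrt(6)/262144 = -274487.99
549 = 549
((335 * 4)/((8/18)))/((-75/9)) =-1809/5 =-361.80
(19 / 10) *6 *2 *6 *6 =4104 / 5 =820.80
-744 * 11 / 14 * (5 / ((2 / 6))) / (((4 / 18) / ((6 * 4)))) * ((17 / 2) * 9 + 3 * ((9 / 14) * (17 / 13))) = -47669426640 / 637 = -74834264.74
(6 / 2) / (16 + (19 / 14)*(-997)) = -42 / 18719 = -0.00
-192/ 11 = -17.45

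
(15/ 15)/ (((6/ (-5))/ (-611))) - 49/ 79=241051/ 474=508.55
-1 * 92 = -92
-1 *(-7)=7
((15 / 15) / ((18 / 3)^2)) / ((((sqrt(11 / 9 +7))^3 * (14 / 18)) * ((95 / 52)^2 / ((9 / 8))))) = 41067 * sqrt(74) / 691892600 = 0.00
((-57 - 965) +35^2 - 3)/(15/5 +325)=25/41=0.61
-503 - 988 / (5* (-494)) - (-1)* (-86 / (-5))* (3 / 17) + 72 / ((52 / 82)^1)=-426559 / 1105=-386.03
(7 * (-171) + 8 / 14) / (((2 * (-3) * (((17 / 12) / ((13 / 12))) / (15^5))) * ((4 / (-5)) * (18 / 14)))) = -15310546875 / 136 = -112577550.55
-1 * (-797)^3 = 506261573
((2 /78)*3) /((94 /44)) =22 /611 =0.04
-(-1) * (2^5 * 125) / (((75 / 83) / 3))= 13280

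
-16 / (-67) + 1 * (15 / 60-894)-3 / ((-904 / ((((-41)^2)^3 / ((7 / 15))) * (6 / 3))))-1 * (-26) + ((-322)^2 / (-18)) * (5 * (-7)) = 32319267332057 / 476973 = 67759112.85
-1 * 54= -54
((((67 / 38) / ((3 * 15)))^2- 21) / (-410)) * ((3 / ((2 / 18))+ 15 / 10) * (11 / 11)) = 61401611 / 42066000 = 1.46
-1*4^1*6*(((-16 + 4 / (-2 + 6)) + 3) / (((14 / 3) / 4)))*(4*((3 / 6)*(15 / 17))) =51840 / 119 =435.63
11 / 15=0.73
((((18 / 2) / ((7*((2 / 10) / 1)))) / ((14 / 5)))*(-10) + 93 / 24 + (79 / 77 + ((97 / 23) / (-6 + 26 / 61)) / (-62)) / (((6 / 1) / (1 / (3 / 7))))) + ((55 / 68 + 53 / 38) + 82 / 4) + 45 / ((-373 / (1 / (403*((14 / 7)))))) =193717572732949 / 48152959975120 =4.02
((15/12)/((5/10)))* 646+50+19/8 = 13339/8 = 1667.38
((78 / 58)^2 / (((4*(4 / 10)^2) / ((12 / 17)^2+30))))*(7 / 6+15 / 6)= 614445975 / 1944392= 316.01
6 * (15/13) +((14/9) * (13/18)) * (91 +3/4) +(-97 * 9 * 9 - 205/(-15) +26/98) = -1596012395/206388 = -7733.07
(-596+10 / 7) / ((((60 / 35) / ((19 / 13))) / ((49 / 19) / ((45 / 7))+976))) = -1737266663 / 3510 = -494947.77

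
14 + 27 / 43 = 629 / 43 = 14.63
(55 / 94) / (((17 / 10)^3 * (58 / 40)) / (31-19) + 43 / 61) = 402600000 / 893521559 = 0.45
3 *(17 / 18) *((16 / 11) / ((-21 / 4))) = -544 / 693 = -0.78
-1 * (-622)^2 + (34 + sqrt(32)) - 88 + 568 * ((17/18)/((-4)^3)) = -55720279/144 + 4 * sqrt(2) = -386940.73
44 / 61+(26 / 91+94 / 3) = 41428 / 1281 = 32.34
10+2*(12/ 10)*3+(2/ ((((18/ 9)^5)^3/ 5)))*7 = 1409199/ 81920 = 17.20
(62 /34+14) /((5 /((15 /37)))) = 807 /629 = 1.28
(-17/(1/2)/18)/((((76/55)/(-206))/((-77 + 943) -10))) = 41218540/171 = 241044.09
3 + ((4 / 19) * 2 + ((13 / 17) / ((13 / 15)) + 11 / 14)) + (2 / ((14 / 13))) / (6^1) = 36619 / 6783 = 5.40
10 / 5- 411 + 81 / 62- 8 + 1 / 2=-12871 / 31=-415.19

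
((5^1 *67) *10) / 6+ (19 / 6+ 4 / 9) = 10115 / 18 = 561.94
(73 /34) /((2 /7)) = 511 /68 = 7.51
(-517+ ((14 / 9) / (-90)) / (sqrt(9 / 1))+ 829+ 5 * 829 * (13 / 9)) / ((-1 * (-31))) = 7653548 / 37665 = 203.20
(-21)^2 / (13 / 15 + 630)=6615 / 9463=0.70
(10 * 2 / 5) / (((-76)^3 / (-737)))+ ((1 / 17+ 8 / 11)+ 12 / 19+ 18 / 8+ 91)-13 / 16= 963122869 / 10261064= 93.86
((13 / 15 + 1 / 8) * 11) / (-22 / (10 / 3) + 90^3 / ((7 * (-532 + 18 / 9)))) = -485639 / 9041832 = -0.05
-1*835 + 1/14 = -11689/14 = -834.93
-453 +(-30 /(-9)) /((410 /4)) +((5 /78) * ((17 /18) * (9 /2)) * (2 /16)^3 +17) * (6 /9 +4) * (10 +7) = 8799992827 /9824256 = 895.74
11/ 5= 2.20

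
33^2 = 1089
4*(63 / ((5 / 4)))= 1008 / 5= 201.60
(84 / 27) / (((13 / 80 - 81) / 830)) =-1859200 / 58203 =-31.94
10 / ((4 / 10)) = 25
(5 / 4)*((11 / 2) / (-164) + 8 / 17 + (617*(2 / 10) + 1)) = 3480457 / 22304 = 156.05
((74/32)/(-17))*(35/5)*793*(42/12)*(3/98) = -88023/1088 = -80.90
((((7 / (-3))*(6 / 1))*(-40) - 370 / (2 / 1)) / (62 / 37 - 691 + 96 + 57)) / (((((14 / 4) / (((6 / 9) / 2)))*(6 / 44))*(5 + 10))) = -925 / 28413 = -0.03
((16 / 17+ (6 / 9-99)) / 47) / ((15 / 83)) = -412261 / 35955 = -11.47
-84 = -84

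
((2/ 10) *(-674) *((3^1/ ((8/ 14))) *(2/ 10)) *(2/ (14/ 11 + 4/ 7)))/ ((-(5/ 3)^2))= 4904361/ 88750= 55.26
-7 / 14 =-1 / 2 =-0.50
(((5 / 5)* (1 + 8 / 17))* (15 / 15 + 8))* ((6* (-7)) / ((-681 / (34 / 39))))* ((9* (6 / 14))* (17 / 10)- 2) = 9570 / 2951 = 3.24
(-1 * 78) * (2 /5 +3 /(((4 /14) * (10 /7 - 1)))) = -9711 /5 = -1942.20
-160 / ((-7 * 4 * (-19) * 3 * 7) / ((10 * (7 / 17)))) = -0.06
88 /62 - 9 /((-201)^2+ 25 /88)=156409220 /110214703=1.42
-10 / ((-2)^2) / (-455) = 1 / 182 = 0.01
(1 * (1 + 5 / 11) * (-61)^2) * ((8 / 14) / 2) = 119072 / 77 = 1546.39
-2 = -2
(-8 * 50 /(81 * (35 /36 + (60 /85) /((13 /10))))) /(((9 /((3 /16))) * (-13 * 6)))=170 /195291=0.00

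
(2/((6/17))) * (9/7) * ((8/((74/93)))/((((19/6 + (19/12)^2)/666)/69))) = 593303.77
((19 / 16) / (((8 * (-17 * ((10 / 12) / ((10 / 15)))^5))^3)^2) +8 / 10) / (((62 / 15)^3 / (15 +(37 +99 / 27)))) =6757446789555253560780251446827 / 10715161533340811729431152343750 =0.63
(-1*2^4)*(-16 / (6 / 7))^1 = 896 / 3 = 298.67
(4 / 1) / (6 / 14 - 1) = -7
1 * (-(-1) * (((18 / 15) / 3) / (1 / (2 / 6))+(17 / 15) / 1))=19 / 15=1.27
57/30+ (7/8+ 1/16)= 227/80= 2.84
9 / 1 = 9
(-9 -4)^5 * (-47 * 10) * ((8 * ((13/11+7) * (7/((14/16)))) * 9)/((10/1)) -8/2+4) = 904647968640/11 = 82240724421.82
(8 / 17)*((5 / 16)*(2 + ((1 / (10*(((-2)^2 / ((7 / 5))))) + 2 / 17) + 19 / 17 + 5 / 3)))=50357 / 69360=0.73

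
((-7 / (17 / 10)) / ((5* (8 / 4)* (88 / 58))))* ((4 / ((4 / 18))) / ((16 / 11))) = -1827 / 544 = -3.36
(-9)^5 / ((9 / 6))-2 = -39368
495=495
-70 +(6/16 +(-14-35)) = -949/8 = -118.62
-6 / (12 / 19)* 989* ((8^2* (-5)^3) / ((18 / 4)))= 150328000 / 9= 16703111.11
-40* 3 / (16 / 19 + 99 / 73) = -54.59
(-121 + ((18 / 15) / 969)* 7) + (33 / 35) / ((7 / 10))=-119.64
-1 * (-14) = 14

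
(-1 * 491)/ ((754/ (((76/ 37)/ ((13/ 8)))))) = -149264/ 181337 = -0.82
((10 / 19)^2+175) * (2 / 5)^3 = 20248 / 1805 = 11.22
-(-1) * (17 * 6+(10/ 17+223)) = 5535/ 17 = 325.59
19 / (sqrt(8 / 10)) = 19 * sqrt(5) / 2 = 21.24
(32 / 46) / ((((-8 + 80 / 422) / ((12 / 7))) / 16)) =-40512 / 16583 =-2.44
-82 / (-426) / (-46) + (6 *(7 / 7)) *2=117535 / 9798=12.00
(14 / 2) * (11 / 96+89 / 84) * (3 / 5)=789 / 160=4.93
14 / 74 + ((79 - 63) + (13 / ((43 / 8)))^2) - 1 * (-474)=496.04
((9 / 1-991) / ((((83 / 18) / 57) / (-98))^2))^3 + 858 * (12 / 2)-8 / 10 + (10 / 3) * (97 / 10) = -14677981677209748431935118944752417251563 / 4904105600535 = -2992998697990617112427216000.00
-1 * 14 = -14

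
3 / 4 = 0.75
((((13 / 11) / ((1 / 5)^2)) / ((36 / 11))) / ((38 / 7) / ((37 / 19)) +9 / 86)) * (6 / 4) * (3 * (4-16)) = -10858575 / 64423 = -168.55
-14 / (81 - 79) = -7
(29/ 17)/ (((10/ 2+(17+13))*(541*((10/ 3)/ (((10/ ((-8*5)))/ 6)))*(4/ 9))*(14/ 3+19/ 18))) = -2349/ 5304829600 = -0.00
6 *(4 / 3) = 8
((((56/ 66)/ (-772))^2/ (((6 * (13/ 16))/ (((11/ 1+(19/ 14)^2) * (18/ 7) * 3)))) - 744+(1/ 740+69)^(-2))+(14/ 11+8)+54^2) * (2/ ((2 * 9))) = 2332544987220256268254/ 9624153075808642371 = 242.36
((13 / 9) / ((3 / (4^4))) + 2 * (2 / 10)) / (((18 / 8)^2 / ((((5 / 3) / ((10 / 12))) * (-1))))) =-534208 / 10935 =-48.85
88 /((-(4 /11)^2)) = -1331 /2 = -665.50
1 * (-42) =-42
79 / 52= 1.52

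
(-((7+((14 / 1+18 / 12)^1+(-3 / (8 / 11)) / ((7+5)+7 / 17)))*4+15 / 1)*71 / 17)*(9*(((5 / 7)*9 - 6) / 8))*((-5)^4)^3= -20475301025390625 / 401744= -50966040626.35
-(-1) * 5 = 5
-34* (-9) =306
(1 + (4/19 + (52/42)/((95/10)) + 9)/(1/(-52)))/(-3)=161.57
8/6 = 4/3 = 1.33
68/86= 34/43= 0.79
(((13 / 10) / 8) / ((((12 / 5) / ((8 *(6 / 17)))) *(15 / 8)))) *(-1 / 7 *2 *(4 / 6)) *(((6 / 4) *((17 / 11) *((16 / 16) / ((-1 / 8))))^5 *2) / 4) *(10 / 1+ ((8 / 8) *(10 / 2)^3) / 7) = 925043851264 / 7891499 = 117220.30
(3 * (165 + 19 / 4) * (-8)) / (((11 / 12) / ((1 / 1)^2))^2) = -586656 / 121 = -4848.40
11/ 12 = 0.92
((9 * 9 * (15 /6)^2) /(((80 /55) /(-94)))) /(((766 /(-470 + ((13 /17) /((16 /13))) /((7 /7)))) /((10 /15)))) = 44553987225 /3333632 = 13365.00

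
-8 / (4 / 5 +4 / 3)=-15 / 4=-3.75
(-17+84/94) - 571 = -27594/47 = -587.11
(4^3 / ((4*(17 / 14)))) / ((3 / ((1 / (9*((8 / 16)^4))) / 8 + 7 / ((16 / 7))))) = 6622 / 459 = 14.43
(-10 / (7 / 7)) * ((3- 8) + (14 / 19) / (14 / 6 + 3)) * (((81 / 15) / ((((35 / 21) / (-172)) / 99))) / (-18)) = 149017.41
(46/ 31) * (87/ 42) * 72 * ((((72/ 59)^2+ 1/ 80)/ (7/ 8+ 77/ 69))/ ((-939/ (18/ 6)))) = -98983875204/ 185599905785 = -0.53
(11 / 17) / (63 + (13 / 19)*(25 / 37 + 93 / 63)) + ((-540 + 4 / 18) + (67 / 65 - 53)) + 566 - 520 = -54376661627 / 99638955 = -545.74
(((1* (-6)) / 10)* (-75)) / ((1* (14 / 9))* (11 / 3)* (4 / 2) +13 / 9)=1215 / 347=3.50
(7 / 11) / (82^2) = 7 / 73964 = 0.00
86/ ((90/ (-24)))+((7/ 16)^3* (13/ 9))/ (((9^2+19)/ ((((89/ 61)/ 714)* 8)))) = -65752048267/ 2867097600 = -22.93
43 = 43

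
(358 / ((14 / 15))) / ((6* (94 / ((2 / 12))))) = 895 / 7896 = 0.11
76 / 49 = 1.55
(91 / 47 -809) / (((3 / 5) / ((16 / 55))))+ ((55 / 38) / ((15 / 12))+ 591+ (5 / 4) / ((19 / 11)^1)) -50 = 151.58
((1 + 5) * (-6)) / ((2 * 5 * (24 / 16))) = -12 / 5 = -2.40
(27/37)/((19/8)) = 216/703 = 0.31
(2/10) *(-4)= -4/5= -0.80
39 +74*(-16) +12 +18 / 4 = -2257 / 2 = -1128.50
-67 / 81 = -0.83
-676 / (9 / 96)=-21632 / 3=-7210.67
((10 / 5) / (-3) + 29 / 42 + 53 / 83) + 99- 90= 33683 / 3486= 9.66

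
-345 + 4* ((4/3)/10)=-5167/15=-344.47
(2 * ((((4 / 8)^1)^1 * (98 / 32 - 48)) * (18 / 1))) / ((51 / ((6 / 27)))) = -719 / 204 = -3.52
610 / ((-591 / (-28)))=17080 / 591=28.90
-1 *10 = -10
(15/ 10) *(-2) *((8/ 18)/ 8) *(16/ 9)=-8/ 27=-0.30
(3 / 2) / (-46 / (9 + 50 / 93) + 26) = 2661 / 37568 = 0.07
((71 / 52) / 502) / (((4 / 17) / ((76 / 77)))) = 22933 / 2010008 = 0.01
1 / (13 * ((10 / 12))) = 6 / 65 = 0.09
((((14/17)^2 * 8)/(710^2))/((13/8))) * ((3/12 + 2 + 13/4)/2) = 8624/473475925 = 0.00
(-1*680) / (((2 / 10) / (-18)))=61200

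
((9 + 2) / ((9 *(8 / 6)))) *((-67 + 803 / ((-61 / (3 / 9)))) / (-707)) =0.09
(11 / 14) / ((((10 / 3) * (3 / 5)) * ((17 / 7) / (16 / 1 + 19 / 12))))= 2321 / 816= 2.84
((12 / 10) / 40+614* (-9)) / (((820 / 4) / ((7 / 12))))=-1289393 / 82000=-15.72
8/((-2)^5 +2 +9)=-8/21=-0.38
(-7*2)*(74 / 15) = -1036 / 15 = -69.07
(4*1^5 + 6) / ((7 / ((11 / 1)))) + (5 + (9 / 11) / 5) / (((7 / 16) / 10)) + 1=10375 / 77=134.74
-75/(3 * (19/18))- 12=-678/19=-35.68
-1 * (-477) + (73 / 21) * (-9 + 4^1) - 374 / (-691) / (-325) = 2167590046 / 4716075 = 459.62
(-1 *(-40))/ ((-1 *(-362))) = 20/ 181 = 0.11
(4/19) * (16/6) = 32/57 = 0.56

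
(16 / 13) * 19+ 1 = 317 / 13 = 24.38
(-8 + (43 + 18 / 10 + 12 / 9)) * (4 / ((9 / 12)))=9152 / 45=203.38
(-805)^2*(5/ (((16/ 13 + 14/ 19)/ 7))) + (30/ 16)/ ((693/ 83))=1725470280115/ 149688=11527111.59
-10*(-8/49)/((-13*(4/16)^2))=-1280/637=-2.01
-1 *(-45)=45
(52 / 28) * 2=26 / 7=3.71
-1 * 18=-18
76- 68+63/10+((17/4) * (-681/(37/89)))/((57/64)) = -7802.51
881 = 881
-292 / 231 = -1.26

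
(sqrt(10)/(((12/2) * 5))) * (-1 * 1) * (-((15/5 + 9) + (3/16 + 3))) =81 * sqrt(10)/160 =1.60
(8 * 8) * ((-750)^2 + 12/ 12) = 36000064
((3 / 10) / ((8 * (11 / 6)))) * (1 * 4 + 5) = 0.18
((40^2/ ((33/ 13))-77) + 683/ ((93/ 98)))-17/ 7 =3032910/ 2387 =1270.59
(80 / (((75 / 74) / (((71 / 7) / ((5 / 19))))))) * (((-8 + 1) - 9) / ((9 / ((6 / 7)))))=-51110912 / 11025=-4635.91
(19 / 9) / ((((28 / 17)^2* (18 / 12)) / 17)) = 93347 / 10584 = 8.82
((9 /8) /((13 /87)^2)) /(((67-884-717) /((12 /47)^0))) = -68121 /2073968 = -0.03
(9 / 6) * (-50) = -75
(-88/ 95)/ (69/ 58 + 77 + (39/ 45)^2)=-229680/ 19573363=-0.01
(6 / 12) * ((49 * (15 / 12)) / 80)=49 / 128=0.38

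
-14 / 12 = -7 / 6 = -1.17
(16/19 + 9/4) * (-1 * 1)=-3.09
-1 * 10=-10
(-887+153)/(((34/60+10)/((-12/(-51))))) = -88080/5389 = -16.34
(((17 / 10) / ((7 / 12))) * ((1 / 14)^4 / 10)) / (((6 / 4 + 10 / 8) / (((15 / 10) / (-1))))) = -153 / 36975400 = -0.00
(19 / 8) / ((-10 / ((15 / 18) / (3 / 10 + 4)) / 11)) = -1045 / 2064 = -0.51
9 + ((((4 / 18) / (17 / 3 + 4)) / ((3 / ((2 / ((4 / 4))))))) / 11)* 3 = 9.00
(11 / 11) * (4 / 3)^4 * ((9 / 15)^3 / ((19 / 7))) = 1792 / 7125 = 0.25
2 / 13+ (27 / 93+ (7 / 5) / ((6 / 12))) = 6537 / 2015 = 3.24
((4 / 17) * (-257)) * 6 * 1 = -6168 / 17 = -362.82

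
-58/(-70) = 29/35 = 0.83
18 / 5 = 3.60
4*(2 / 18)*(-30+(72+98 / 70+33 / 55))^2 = 7744 / 9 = 860.44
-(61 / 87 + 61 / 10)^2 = -35010889 / 756900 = -46.26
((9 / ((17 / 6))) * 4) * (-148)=-31968 / 17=-1880.47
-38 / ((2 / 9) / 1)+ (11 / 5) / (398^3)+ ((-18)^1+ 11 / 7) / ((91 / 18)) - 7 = -36394497518753 / 200797662520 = -181.25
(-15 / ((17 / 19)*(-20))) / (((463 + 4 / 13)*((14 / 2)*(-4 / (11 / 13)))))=-33 / 603568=-0.00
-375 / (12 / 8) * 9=-2250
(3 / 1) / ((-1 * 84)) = -1 / 28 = -0.04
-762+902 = 140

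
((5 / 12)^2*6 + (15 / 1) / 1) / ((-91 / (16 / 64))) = -55 / 1248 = -0.04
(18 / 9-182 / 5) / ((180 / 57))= -817 / 75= -10.89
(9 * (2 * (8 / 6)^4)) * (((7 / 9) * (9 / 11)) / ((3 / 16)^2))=917504 / 891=1029.75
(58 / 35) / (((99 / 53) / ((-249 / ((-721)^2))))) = -255142 / 600416355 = -0.00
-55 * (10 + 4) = -770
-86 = -86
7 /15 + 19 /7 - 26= -2396 /105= -22.82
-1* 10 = -10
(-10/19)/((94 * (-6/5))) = 25/5358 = 0.00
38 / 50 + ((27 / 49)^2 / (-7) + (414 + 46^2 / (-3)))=-366329626 / 1260525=-290.62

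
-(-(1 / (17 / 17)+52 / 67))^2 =-14161 / 4489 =-3.15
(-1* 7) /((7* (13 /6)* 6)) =-1 /13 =-0.08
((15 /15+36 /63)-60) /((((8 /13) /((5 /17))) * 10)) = -5317 /1904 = -2.79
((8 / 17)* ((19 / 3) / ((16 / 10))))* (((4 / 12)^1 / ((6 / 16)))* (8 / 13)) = 6080 / 5967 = 1.02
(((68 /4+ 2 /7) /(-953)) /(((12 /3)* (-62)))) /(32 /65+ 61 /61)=7865 /160477576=0.00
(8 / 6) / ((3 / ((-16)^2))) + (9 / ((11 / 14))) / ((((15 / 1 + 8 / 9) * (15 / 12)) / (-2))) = 112.62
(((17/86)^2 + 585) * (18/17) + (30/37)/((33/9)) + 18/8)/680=0.91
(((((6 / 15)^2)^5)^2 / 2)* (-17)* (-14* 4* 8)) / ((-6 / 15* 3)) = -1996488704 / 57220458984375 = -0.00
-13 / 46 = -0.28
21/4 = 5.25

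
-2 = -2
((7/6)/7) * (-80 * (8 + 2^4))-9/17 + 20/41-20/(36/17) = -2066866/6273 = -329.49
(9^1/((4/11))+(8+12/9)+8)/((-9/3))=-505/36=-14.03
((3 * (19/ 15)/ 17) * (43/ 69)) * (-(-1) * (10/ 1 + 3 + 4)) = 817/ 345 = 2.37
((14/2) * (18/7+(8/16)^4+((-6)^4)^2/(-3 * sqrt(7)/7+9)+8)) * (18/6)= 5878656 * sqrt(7)/31+1975339179/496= 4484263.24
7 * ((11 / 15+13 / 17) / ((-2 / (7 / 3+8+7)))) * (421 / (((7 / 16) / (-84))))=1873254656 / 255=7346096.69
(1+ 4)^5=3125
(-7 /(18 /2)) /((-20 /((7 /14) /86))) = 7 /30960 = 0.00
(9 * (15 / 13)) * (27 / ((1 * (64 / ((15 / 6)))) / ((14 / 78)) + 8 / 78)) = 382725 / 194828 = 1.96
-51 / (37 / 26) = -1326 / 37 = -35.84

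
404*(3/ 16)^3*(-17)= -46359/ 1024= -45.27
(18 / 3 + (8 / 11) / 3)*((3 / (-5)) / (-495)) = 206 / 27225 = 0.01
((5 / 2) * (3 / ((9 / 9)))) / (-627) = -0.01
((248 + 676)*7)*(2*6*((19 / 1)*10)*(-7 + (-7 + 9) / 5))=-97330464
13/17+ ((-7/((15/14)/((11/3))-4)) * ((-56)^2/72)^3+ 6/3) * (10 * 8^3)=5651990362884647/7076403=798709508.61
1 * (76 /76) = 1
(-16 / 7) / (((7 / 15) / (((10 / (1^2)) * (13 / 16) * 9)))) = -17550 / 49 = -358.16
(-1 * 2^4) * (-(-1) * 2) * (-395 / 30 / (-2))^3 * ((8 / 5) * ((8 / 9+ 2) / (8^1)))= -5275.31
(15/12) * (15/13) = 75/52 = 1.44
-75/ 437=-0.17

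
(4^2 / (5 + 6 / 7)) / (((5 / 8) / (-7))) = -30.60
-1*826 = -826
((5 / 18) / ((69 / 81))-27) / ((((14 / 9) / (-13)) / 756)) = 168525.78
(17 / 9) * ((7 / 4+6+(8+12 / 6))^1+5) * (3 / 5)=1547 / 60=25.78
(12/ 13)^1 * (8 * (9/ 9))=96/ 13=7.38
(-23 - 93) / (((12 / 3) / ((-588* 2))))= 34104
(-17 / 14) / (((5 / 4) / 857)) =-29138 / 35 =-832.51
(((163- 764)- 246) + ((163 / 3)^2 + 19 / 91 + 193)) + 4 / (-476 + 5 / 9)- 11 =8015885401 / 3504501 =2287.31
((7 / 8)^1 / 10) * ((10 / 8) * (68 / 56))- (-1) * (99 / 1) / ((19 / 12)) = 62.66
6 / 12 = 1 / 2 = 0.50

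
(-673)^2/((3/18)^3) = 97832664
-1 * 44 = -44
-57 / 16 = -3.56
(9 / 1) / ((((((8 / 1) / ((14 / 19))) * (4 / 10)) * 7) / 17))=765 / 152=5.03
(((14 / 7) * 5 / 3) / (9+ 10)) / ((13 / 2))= 20 / 741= 0.03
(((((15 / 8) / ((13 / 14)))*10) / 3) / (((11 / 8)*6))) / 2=175 / 429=0.41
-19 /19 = -1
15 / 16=0.94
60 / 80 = 3 / 4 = 0.75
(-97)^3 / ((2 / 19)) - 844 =-8671237.50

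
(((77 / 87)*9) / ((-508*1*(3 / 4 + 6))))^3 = -456533 / 36419391467523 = -0.00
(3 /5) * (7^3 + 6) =1047 /5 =209.40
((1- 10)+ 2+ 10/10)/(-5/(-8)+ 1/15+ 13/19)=-13680/3137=-4.36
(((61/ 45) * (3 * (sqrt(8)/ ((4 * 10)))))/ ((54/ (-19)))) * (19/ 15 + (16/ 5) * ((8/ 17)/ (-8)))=-12749 * sqrt(2)/ 165240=-0.11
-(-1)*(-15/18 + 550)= 3295/6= 549.17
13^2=169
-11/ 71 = -0.15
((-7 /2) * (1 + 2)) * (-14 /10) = 147 /10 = 14.70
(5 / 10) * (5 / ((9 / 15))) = 25 / 6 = 4.17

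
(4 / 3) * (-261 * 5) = -1740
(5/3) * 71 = 355/3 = 118.33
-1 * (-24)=24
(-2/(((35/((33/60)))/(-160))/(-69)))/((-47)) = 12144/1645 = 7.38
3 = 3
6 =6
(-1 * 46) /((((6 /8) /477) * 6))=-4876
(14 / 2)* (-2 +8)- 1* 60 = -18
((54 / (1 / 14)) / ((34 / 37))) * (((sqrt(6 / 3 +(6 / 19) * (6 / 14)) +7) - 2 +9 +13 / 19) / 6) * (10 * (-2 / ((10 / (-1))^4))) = -650349 / 161500 - 333 * sqrt(9443) / 80750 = -4.43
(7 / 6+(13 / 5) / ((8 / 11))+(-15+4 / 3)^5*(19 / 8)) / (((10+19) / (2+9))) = -60534611533 / 140940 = -429506.25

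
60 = 60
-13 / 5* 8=-104 / 5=-20.80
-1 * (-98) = 98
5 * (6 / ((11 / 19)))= 570 / 11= 51.82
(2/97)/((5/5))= 2/97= 0.02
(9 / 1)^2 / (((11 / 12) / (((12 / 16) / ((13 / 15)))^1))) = 10935 / 143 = 76.47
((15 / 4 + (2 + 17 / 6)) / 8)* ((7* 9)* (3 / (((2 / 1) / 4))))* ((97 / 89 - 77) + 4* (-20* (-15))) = 162296379 / 356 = 455888.71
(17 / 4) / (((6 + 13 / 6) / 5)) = 255 / 98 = 2.60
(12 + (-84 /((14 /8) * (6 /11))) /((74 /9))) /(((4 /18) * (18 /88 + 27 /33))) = 1056 /185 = 5.71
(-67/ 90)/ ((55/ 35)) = -469/ 990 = -0.47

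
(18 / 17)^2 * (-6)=-1944 / 289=-6.73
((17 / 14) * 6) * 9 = 459 / 7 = 65.57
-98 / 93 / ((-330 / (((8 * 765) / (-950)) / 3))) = -3332 / 485925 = -0.01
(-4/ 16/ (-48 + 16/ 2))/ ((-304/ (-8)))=0.00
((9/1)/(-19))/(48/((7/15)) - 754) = 63/86602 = 0.00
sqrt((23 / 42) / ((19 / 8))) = 2 * sqrt(9177) / 399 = 0.48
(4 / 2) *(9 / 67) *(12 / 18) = 12 / 67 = 0.18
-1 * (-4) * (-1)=-4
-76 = -76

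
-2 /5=-0.40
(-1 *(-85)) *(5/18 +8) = 12665/18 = 703.61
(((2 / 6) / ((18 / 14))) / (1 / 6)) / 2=7 / 9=0.78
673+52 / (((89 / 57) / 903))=2736389 / 89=30745.94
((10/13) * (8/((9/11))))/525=176/12285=0.01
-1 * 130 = -130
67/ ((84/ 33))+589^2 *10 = 97138617/ 28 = 3469236.32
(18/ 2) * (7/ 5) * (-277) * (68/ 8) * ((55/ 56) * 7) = -3263337/ 16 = -203958.56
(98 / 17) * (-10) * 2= -1960 / 17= -115.29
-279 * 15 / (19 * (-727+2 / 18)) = 37665 / 124298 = 0.30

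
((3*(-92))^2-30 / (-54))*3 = 685589 / 3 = 228529.67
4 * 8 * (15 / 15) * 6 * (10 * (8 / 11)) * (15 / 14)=115200 / 77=1496.10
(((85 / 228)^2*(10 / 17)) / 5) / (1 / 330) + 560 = 2449295 / 4332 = 565.40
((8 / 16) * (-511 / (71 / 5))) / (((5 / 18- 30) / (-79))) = -47.82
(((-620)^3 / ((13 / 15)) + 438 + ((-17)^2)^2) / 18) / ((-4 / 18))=3573828533 / 52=68727471.79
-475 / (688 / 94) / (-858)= 22325 / 295152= 0.08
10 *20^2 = 4000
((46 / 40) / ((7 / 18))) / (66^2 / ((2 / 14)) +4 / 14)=207 / 2134460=0.00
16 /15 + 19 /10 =89 /30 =2.97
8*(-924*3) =-22176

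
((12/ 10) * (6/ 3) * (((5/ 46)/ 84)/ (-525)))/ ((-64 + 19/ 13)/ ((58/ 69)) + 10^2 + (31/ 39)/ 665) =-7163/ 31001582815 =-0.00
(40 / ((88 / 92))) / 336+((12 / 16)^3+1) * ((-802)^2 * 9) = 30421780849 / 3696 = 8231001.31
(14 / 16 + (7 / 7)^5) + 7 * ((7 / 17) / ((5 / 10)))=1039 / 136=7.64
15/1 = 15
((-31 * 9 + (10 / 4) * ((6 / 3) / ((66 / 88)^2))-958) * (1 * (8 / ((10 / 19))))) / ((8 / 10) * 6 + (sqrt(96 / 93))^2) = -6510217 / 2034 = -3200.70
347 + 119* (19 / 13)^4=25418866 / 28561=889.99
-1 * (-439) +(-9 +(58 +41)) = 529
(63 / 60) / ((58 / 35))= 147 / 232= 0.63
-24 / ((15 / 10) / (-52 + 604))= -8832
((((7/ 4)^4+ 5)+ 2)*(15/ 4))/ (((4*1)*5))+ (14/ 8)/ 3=44905/ 12288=3.65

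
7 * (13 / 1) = 91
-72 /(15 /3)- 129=-143.40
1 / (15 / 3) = 1 / 5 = 0.20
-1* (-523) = 523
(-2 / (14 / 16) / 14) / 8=-0.02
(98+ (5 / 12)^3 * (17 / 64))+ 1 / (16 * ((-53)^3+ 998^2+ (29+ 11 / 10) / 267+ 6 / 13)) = 318741317611968043 / 3251824839806976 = 98.02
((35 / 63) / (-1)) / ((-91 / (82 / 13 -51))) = -415 / 1521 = -0.27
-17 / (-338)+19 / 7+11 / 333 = 2204179 / 787878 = 2.80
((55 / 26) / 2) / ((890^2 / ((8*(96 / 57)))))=0.00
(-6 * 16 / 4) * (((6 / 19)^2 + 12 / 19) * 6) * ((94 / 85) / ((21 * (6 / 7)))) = -198528 / 30685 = -6.47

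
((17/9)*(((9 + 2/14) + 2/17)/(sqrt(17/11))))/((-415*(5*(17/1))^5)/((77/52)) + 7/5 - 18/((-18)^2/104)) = -60610*sqrt(187)/73249978924945373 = -0.00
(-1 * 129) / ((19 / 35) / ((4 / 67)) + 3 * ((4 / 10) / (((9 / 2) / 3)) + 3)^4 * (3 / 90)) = -914287500 / 145152839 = -6.30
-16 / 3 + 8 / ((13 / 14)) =128 / 39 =3.28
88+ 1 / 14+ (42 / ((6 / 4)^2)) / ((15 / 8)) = 61757 / 630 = 98.03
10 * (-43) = -430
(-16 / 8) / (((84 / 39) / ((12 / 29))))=-78 / 203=-0.38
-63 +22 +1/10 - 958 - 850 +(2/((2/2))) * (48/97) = -1792473/970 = -1847.91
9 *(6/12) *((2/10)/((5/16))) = 72/25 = 2.88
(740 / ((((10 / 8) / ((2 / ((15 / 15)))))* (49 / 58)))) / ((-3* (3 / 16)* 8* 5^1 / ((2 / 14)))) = -137344 / 15435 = -8.90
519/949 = 0.55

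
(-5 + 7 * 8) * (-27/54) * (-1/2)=51/4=12.75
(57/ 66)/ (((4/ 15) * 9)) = 95/ 264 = 0.36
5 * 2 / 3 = 10 / 3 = 3.33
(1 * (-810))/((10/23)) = -1863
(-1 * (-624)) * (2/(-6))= -208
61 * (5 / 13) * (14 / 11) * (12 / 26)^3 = 922320 / 314171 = 2.94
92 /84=23 /21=1.10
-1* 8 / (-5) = 8 / 5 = 1.60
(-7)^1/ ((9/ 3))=-7/ 3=-2.33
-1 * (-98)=98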